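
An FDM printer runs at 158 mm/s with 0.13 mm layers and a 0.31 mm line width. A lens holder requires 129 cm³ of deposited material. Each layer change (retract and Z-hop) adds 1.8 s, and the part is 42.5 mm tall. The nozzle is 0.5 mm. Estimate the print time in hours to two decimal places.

Bead cross-section = 0.13 × 0.31 = 0.0403 mm².
Path length: 129000 mm³ / 0.0403 mm² → 3200992.6 mm.
Print-move time = 3200992.6 / 158 = 20259.4 s.
Layers = ⌈42.5/0.13⌉ = 327.
Layer-change overhead = 327 × 1.8 = 588.6 s.
Altogether 20259.4 + 588.6 = 20848 s, i.e. 5.79 hours.

5.79 hours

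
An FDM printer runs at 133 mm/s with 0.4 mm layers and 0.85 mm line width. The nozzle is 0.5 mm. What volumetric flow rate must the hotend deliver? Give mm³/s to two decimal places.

45.22

Extrusion cross-section = 0.4 × 0.85, so 0.34 mm².
Q = v·A = 133 × 0.34 = 45.22 mm³/s.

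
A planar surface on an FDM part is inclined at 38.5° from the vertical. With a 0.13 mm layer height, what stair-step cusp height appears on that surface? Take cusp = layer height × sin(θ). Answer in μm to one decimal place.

Cusp = layer height × sin(38.5°) = 0.13 × 0.6225 = 0.080925 mm = 80.9 μm.

80.9 μm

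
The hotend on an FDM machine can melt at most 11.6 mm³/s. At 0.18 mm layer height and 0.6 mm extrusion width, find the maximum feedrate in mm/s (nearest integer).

107 mm/s

Extrusion cross-section = 0.18 × 0.6 = 0.108 mm².
v_max = Q/A = 11.6/0.108 = 107.41 mm/s → 107 mm/s.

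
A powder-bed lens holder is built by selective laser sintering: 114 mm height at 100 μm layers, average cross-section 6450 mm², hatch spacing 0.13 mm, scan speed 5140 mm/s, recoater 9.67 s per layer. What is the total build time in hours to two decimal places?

Layer count = ceil(114 / 0.1) = 1140.
Scan path per layer: 6450 / 0.13 → 49615.4 mm.
Per-layer scan time: 49615.4 / 5140 → 9.6528 s.
Per-layer time = 9.6528 + 9.67, so 19.3228 s.
Total: 1140 × 19.3228 s = 22027.992 s → 6.12 hours.

6.12 hours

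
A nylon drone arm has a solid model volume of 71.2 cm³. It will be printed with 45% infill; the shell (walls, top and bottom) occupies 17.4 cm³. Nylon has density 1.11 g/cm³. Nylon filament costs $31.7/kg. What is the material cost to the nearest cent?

Infill region = 71.2 − 17.4, so 53.8 cm³.
Infill volume = 0.45 × 53.8 = 24.21 cm³.
Total printed volume = 17.4 + 24.21 = 41.61 cm³.
Mass = 41.61 × 1.11 = 46.1871 g.
At $31.7/kg: 46.1871/1000 × 31.7 = $1.46.

$1.46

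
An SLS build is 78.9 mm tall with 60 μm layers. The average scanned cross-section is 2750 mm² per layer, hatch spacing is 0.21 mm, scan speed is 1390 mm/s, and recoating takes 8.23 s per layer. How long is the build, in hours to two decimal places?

Layers = ⌈78.9/0.06⌉ = 1315.
Scan path per layer: 2750 / 0.21 → 13095.2 mm.
Scan time per layer = 13095.2 / 1390 = 9.421 s.
Per-layer time = 9.421 + 8.23, so 17.651 s.
Build time = 1315 × 17.651 = 23211.065 s = 6.45 hours.

6.45 hours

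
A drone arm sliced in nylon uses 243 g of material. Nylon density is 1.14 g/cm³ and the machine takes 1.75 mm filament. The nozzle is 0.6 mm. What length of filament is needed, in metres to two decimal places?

88.62 m

Extruded volume: 243/1.14 = 213.1579 cm³ (213157.9 mm³).
Cross-section of 1.75 mm filament: π·(1.75/2)² = 2.4053 mm².
L = V/A = 213157.9/2.4053 = 88620.09 mm → 88.62 m.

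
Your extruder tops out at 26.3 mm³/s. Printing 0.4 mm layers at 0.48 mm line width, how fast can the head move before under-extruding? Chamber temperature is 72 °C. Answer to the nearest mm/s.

Extrusion cross-section = 0.4 × 0.48 = 0.192 mm².
Max speed = 26.3 / 0.192 = 136.98 ≈ 137 mm/s.

137 mm/s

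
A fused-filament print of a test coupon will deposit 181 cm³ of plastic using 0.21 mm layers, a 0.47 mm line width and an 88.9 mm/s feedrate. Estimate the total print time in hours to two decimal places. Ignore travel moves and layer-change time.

5.73 hours

Extrusion cross-section = 0.21 × 0.47 = 0.0987 mm².
Toolpath length = 181 cm³ / 0.0987 mm² = 181000 / 0.0987 = 1833839.9 mm.
Print-move time = 1833839.9 / 88.9, so 20628.1 s.
Converting: 20628.1 s = 5.73 hours.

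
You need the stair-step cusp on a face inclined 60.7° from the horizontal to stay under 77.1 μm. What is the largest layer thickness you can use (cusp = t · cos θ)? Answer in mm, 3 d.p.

Layer height = cusp / cos(60.7°) = 0.0771 / 0.4894 = 0.158 mm.

0.158 mm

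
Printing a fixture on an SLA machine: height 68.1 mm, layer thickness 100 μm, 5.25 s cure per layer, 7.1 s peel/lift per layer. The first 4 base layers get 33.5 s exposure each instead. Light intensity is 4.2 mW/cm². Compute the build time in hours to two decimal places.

Number of layers: 68.1 / 0.1 → 681 (rounded up).
Base layers: 4 × (33.5 + 7.1) → 162.4 s.
Remaining layers = 677 × (5.25 + 7.1) = 8360.95 s.
Total = 162.4 + 8360.95 = 8523.35 s = 2.37 hours.

2.37 hours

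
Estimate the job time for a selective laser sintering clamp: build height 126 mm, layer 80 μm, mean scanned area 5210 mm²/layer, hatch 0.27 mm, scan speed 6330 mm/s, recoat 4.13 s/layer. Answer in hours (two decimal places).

3.14 hours

Layers = ⌈126/0.08⌉ = 1575.
Hatch length per layer: 5210 / 0.27 → 19296.3 mm.
Laser time per layer: 19296.3 / 6330 → 3.0484 s.
Per-layer time = 3.0484 + 4.13, so 7.1784 s.
Build time = 1575 × 7.1784 = 11305.98 s = 3.14 hours.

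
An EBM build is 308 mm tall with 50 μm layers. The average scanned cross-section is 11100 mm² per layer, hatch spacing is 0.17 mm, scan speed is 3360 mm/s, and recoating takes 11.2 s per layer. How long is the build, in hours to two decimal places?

Layers = ⌈308/0.05⌉ = 6160.
Hatch length per layer = 11100 / 0.17, so 65294.1 mm.
Scan time per layer: 65294.1 / 3360 → 19.4328 s.
Layer cycle = 19.4328 + 11.2 = 30.6328 s.
6160 layers × 30.6328 s/layer = 188698.048 s, i.e. 52.42 hours.

52.42 hours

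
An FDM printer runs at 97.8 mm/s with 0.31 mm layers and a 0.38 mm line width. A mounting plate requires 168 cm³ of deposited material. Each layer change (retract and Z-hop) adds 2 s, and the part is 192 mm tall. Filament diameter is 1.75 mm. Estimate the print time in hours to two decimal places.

Line area: 0.31 × 0.38 → 0.1178 mm².
Total extruded path = 168000/0.1178 = 1426146 mm.
Extrusion time = 1426146 / 97.8, so 14582.3 s.
Number of layers: 192 / 0.31 → 620 (rounded up).
Non-print overhead: 620 × 2 → 1240 s.
Total = 14582.3 + 1240 = 15822.3 s = 4.40 hours.

4.40 hours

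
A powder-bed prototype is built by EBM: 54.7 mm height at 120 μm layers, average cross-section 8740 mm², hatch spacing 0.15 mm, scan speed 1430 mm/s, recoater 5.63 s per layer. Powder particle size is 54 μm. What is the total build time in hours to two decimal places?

Layers = ⌈54.7/0.12⌉ = 456.
Per-layer scan distance = 8740 / 0.15 = 58266.7 mm.
Beam time per layer = 58266.7 / 1430, so 40.7459 s.
Per-layer time: 40.7459 + 5.63 → 46.3759 s.
Total: 456 × 46.3759 s = 21147.4104 s → 5.87 hours.

5.87 hours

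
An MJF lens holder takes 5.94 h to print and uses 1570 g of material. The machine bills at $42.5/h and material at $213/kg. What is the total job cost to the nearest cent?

Machine cost: 42.5 × 5.94 → $252.45.
Material charge = 213 × 1570/1000, so $334.41.
Job cost: 252.45 + 334.41 = $586.86.

$586.86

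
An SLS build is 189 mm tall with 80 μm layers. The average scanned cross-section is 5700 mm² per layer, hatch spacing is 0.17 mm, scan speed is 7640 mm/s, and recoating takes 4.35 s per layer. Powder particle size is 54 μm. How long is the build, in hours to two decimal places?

5.74 hours

Layers = ⌈189/0.08⌉ = 2363.
Hatch length per layer: 5700 / 0.17 → 33529.4 mm.
Laser time per layer = 33529.4 / 7640 = 4.3887 s.
Layer cycle: 4.3887 + 4.35 → 8.7387 s.
Total: 2363 × 8.7387 s = 20649.5481 s → 5.74 hours.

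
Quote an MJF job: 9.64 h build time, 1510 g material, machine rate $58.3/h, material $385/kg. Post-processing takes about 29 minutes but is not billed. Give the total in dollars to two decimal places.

$1143.36

Time charge = 58.3 × 9.64, so $562.012.
Material charge = 385 × 1510/1000 = $581.35.
Total = 562.012 + 581.35 = 1143.362 ≈ $1143.36.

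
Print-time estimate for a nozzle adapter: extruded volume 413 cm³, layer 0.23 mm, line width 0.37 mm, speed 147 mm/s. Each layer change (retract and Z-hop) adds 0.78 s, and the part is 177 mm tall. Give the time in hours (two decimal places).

9.34 hours

Line area: 0.23 × 0.37 → 0.0851 mm².
Toolpath length = 413 cm³ / 0.0851 mm² = 413000 / 0.0851 = 4853114 mm.
Extrusion time = 4853114 / 147 = 33014.4 s.
Layer count = ceil(177 / 0.23) = 770.
Layer-change overhead = 770 × 0.78, so 600.6 s.
Altogether 33014.4 + 600.6 = 33615 s, i.e. 9.34 hours.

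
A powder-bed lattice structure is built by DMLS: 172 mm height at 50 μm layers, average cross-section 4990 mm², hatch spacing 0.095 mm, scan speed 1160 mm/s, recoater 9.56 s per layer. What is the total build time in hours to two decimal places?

52.40 hours

Number of layers: 172 / 0.05 → 3440 (rounded up).
Hatch length per layer = 4990 / 0.095 = 52526.3 mm.
Laser time per layer = 52526.3 / 1160 = 45.2813 s.
Time per layer = 45.2813 + 9.56, so 54.8413 s.
Total: 3440 × 54.8413 s = 188654.072 s → 52.40 hours.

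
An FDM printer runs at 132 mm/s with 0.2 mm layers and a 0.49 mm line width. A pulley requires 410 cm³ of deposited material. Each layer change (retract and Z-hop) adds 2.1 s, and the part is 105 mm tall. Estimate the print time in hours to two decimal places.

9.11 hours

Bead cross-section: 0.2 × 0.49 → 0.098 mm².
Path length: 410000 mm³ / 0.098 mm² → 4183673.5 mm.
Extrusion time: 4183673.5 / 132 → 31694.5 s.
Layers = ⌈105/0.2⌉ = 525.
Z-hop total: 525 × 2.1 → 1102.5 s.
Total = 31694.5 + 1102.5 = 32797 s = 9.11 hours.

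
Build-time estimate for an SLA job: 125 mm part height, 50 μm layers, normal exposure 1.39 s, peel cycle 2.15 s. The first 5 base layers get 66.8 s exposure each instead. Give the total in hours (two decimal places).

2.55 hours

Layers = ⌈125/0.05⌉ = 2500.
Bottom layers = 5 × (66.8 + 2.15) = 344.75 s.
Normal layers = 2495 × (1.39 + 2.15), so 8832.3 s.
Total = 344.75 + 8832.3 = 9177.05 s = 2.55 hours.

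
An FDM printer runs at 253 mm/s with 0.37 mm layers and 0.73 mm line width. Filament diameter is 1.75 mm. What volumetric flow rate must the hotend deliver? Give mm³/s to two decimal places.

Bead cross-section = 0.37 × 0.73 = 0.2701 mm².
Volumetric flow = 253 × 0.2701 = 68.34 mm³/s.

68.34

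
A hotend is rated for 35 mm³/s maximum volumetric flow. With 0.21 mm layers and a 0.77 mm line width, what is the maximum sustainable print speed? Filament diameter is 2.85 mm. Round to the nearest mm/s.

Bead cross-section = 0.21 × 0.77 = 0.1617 mm².
v_max = Q/A = 35/0.1617 = 216.45 mm/s → 216 mm/s.

216 mm/s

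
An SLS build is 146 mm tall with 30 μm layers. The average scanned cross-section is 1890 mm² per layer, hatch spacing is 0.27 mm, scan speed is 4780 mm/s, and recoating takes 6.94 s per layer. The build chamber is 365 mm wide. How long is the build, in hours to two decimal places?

11.36 hours

Number of layers: 146 / 0.03 → 4867 (rounded up).
Scan path per layer = 1890 / 0.27 = 7000 mm.
Scan time per layer = 7000 / 4780 = 1.4644 s.
Time per layer = 1.4644 + 6.94 = 8.4044 s.
Total: 4867 × 8.4044 s = 40904.2148 s → 11.36 hours.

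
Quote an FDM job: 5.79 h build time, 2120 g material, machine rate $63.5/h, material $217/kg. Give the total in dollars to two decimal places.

$827.71

Machine cost = 63.5 × 5.79, so $367.665.
Material charge: 217 × 2120/1000 → $460.04.
Job cost: 367.665 + 460.04 = 827.705 ≈ $827.71.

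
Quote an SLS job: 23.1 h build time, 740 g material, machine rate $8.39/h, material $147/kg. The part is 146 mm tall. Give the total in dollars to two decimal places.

Time charge = 8.39 × 23.1 = $193.809.
Feedstock cost: 147 × 740/1000 → $108.78.
Job cost: 193.809 + 108.78 = 302.589 ≈ $302.59.

$302.59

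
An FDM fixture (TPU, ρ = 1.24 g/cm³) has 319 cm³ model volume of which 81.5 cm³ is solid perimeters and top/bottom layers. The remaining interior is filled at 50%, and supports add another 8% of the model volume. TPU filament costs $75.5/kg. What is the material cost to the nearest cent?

$21.14

Infill region = 319 − 81.5 = 237.5 cm³.
Infill deposited = 0.50 × 237.5 = 118.75 cm³.
Support = 0.08 × 319, so 25.52 cm³.
Total printed volume = 81.5 + 118.75 + 25.52 = 225.77 cm³.
Mass = 225.77 × 1.24, so 279.9548 g.
At $75.5/kg: 279.9548/1000 × 75.5 = $21.14.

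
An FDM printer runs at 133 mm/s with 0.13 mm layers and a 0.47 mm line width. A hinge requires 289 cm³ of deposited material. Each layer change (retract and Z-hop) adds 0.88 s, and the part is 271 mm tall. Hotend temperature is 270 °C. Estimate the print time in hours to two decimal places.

Bead cross-section = 0.13 × 0.47 = 0.0611 mm².
Total extruded path = 289000/0.0611 = 4729950.9 mm.
Print-move time = 4729950.9 / 133 = 35563.5 s.
Number of layers: 271 / 0.13 → 2085 (rounded up).
Layer-change overhead = 2085 × 0.88, so 1834.8 s.
Altogether 35563.5 + 1834.8 = 37398.3 s, i.e. 10.39 hours.

10.39 hours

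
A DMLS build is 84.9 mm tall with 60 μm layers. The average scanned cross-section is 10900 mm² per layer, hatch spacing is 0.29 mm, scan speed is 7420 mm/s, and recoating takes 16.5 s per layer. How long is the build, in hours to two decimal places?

8.48 hours

Layer count = ceil(84.9 / 0.06) = 1415.
Hatch length per layer: 10900 / 0.29 → 37586.2 mm.
Scan time per layer = 37586.2 / 7420 = 5.0655 s.
Time per layer: 5.0655 + 16.5 → 21.5655 s.
1415 layers × 21.5655 s/layer = 30515.1825 s, i.e. 8.48 hours.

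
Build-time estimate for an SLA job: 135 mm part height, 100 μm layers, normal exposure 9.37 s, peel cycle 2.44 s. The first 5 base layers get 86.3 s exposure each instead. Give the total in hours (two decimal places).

Layers = ⌈135/0.1⌉ = 1350.
Base layers = 5 × (86.3 + 2.44), so 443.7 s.
Regular layers: 1345 × (9.37 + 2.44) → 15884.45 s.
Total = 443.7 + 15884.45 = 16328.15 s = 4.54 hours.

4.54 hours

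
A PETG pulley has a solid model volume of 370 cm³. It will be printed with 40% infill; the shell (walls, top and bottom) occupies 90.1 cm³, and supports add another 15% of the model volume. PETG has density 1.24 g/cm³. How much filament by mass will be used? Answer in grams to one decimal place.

319.4 g

Interior volume = 370 − 90.1, so 279.9 cm³.
Deposited infill: 0.40 × 279.9 → 111.96 cm³.
Support = 0.15 × 370 = 55.5 cm³.
Total extruded = 90.1 + 111.96 + 55.5 = 257.56 cm³.
Mass = 257.56 × 1.24 = 319.3744 g.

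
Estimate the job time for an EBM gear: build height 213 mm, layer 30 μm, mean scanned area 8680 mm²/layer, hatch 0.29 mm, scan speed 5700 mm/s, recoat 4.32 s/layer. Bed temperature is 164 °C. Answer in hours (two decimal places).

18.88 hours

Layers = ⌈213/0.03⌉ = 7100.
Per-layer scan distance: 8680 / 0.29 → 29931 mm.
Per-layer scan time = 29931 / 5700 = 5.2511 s.
Layer cycle = 5.2511 + 4.32, so 9.5711 s.
7100 layers × 9.5711 s/layer = 67954.81 s, i.e. 18.88 hours.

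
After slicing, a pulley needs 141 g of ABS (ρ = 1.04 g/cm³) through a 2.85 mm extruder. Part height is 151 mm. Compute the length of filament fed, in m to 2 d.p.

Volume = 141 g / 1.04 g·cm⁻³ = 135.5769 cm³ = 135576.9 mm³.
Filament cross-section = π × (2.85/2)² = 6.3794 mm².
Length = 135576.9 / 6.3794 = 21252.3 mm = 21.25 m.

21.25 m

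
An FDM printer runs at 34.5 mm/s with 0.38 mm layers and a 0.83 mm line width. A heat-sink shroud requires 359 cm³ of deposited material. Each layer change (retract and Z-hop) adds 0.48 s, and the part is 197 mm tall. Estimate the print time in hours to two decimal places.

Extrusion cross-section: 0.38 × 0.83 → 0.3154 mm².
Toolpath length = 359 cm³ / 0.3154 mm² = 359000 / 0.3154 = 1138237.2 mm.
Extrusion time: 1138237.2 / 34.5 → 32992.4 s.
Layer count = ceil(197 / 0.38) = 519.
Z-hop total = 519 × 0.48, so 249.12 s.
Altogether 32992.4 + 249.12 = 33241.52 s, i.e. 9.23 hours.

9.23 hours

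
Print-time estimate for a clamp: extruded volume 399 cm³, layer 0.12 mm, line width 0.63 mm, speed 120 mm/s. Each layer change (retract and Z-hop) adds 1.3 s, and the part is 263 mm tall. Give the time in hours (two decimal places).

13.01 hours

Line area = 0.12 × 0.63, so 0.0756 mm².
Toolpath length = 399 cm³ / 0.0756 mm² = 399000 / 0.0756 = 5277777.8 mm.
Time extruding = 5277777.8 / 120, so 43981.5 s.
Layers = ⌈263/0.12⌉ = 2192.
Z-hop total = 2192 × 1.3, so 2849.6 s.
Total = 43981.5 + 2849.6 = 46831.1 s = 13.01 hours.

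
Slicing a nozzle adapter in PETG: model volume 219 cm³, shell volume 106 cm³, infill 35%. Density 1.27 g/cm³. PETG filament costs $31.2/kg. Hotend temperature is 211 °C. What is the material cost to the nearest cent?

Interior volume: 219 − 106 → 113 cm³.
Infill volume = 0.35 × 113, so 39.55 cm³.
Total printed volume = 106 + 39.55, so 145.55 cm³.
Mass: 145.55 × 1.27 → 184.8485 g.
At $31.2/kg: 184.8485/1000 × 31.2 = $5.77.

$5.77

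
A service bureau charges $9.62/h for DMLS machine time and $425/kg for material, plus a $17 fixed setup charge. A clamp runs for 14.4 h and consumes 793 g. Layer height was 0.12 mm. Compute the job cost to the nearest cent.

$492.55

Time charge = 9.62 × 14.4, so $138.528.
Material cost: 425 × 793/1000 → $337.025.
Total = 138.528 + 337.025 + 17 = 492.553 ≈ $492.55.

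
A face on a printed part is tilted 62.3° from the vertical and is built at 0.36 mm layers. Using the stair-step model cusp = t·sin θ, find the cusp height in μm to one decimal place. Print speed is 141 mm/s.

318.7 μm

sin(62.3°) = 0.8854, so cusp = 0.36 × 0.8854 = 0.318744 mm → 318.7 μm.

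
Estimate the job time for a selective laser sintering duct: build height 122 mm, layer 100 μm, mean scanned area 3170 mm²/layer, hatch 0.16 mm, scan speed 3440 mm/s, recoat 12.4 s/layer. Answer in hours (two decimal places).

Layers = ⌈122/0.1⌉ = 1220.
Per-layer scan distance = 3170 / 0.16, so 19812.5 mm.
Scan time per layer = 19812.5 / 3440 = 5.7594 s.
Per-layer time = 5.7594 + 12.4, so 18.1594 s.
Total: 1220 × 18.1594 s = 22154.468 s → 6.15 hours.

6.15 hours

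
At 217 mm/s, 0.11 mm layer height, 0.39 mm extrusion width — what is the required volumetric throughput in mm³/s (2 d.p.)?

Bead cross-section: 0.11 × 0.39 → 0.0429 mm².
Volumetric flow = 217 × 0.0429 = 9.31 mm³/s.

9.31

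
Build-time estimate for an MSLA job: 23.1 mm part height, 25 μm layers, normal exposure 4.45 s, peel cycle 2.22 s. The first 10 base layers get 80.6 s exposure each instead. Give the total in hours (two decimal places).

1.92 hours

Number of layers: 23.1 / 0.025 → 924 (rounded up).
Base layers: 10 × (80.6 + 2.22) → 828.2 s.
Normal layers: 914 × (4.45 + 2.22) → 6096.38 s.
Total = 828.2 + 6096.38 = 6924.58 s = 1.92 hours.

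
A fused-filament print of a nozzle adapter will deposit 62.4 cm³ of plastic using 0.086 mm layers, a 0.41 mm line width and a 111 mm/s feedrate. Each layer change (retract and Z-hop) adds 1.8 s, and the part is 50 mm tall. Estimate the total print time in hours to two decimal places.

4.72 hours

Extrusion cross-section = 0.086 × 0.41 = 0.03526 mm².
Toolpath length = 62.4 cm³ / 0.03526 mm² = 62400 / 0.03526 = 1769710.7 mm.
Print-move time = 1769710.7 / 111, so 15943.3 s.
Layers = ⌈50/0.086⌉ = 582.
Layer-change overhead = 582 × 1.8, so 1047.6 s.
Total = 15943.3 + 1047.6 = 16990.9 s = 4.72 hours.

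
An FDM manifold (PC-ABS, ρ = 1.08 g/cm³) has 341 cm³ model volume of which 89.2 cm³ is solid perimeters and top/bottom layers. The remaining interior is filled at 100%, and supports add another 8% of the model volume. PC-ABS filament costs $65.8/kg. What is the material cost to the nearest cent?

$26.17

Interior volume = 341 − 89.2 = 251.8 cm³.
Infill volume = 1.00 × 251.8 = 251.8 cm³.
Support = 0.08 × 341, so 27.28 cm³.
Total extruded = 89.2 + 251.8 + 27.28, so 368.28 cm³.
Mass = 368.28 × 1.08, so 397.7424 g.
Cost = 397.7424 g / 1000 × $65.8/kg = $26.17.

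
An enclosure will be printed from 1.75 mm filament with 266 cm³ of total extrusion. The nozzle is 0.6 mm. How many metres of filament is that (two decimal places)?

110.59 m

A = π r² = π × 0.875² = 2.4053 mm².
L = 266000 mm³ / 2.4053 mm² = 110589.12 mm, i.e. 110.59 m.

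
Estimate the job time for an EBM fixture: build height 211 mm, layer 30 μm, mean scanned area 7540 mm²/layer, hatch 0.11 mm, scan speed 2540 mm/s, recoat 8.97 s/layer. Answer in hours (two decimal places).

Layers = ⌈211/0.03⌉ = 7034.
Hatch length per layer = 7540 / 0.11, so 68545.5 mm.
Beam time per layer = 68545.5 / 2540 = 26.9864 s.
Per-layer time = 26.9864 + 8.97 = 35.9564 s.
Total: 7034 × 35.9564 s = 252917.3176 s → 70.25 hours.

70.25 hours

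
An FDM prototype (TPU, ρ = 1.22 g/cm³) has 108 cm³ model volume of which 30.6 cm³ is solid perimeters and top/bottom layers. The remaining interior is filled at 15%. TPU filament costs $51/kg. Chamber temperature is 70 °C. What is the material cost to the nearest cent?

$2.63

Volume inside the shell = 108 − 30.6, so 77.4 cm³.
Infill volume: 0.15 × 77.4 → 11.61 cm³.
Total extruded = 30.6 + 11.61, so 42.21 cm³.
Mass = 42.21 × 1.22, so 51.4962 g.
Cost = 51.4962 g / 1000 × $51/kg = $2.63.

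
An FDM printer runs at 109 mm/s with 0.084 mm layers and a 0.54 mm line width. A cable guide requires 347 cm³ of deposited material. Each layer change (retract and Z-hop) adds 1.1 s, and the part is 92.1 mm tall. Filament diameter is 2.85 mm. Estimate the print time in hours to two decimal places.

19.83 hours

Line area = 0.084 × 0.54 = 0.04536 mm².
Toolpath length = 347 cm³ / 0.04536 mm² = 347000 / 0.04536 = 7649911.8 mm.
Print-move time = 7649911.8 / 109 = 70182.7 s.
Layers = ⌈92.1/0.084⌉ = 1097.
Z-hop total = 1097 × 1.1 = 1206.7 s.
Altogether 70182.7 + 1206.7 = 71389.4 s, i.e. 19.83 hours.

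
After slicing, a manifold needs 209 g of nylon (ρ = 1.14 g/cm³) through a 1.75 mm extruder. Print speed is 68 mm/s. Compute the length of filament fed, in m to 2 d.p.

Volume = 209 g / 1.14 g·cm⁻³ = 183.3333 cm³ = 183333.3 mm³.
A = π r² = π × 0.875² = 2.4053 mm².
L = V/A = 183333.3/2.4053 = 76220.55 mm → 76.22 m.

76.22 m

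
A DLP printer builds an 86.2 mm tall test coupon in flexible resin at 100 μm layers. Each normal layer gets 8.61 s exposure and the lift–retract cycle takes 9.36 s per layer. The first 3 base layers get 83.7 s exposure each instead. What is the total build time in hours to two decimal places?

4.37 hours

Number of layers: 86.2 / 0.1 → 862 (rounded up).
Bottom layers = 3 × (83.7 + 9.36) = 279.18 s.
Normal layers = 859 × (8.61 + 9.36) = 15436.23 s.
Total = 279.18 + 15436.23 = 15715.41 s = 4.37 hours.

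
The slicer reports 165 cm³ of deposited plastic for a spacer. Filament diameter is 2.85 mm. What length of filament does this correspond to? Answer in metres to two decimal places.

Cross-section of 2.85 mm filament: π·(2.85/2)² = 6.3794 mm².
Length = 165 cm³ / 6.3794 mm² = 165000 / 6.3794 = 25864.5 mm = 25.86 m.

25.86 m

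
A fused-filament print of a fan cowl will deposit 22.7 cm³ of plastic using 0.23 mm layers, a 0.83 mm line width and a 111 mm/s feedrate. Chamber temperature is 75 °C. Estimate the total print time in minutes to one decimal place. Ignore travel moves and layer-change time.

Bead cross-section = 0.23 × 0.83, so 0.1909 mm².
Path length: 22700 mm³ / 0.1909 mm² → 118910.4 mm.
Extrusion time = 118910.4 / 111, so 1071.3 s.
Converting: 1071.3 s = 17.9 minutes.

17.9 minutes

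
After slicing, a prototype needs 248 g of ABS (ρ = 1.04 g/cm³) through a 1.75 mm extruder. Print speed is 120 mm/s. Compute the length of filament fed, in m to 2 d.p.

99.14 m

Extruded volume: 248/1.04 = 238.4615 cm³ (238461.5 mm³).
A = π r² = π × 0.875² = 2.4053 mm².
Length = 238461.5 / 2.4053 = 99140.02 mm = 99.14 m.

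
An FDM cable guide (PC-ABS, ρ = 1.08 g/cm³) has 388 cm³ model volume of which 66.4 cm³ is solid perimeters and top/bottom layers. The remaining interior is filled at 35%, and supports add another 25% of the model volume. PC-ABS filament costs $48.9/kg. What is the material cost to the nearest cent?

Infill region = 388 − 66.4 = 321.6 cm³.
Deposited infill = 0.35 × 321.6 = 112.56 cm³.
Support = 0.25 × 388 = 97 cm³.
Deposited volume = 66.4 + 112.56 + 97, so 275.96 cm³.
Mass = 275.96 × 1.08 = 298.0368 g.
At $48.9/kg: 298.0368/1000 × 48.9 = $14.57.

$14.57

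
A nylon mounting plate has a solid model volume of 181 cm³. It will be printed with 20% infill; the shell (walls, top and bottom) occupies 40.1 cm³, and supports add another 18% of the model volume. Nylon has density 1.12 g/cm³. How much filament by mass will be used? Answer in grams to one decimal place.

113.0 g

Interior volume = 181 − 40.1, so 140.9 cm³.
Infill volume = 0.20 × 140.9, so 28.18 cm³.
Support = 0.18 × 181 = 32.58 cm³.
Total extruded: 40.1 + 28.18 + 32.58 → 100.86 cm³.
Mass = 100.86 × 1.12 = 112.9632 g.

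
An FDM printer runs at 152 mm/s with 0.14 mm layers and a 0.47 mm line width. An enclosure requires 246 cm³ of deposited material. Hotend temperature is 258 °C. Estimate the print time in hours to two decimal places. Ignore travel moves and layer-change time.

6.83 hours

Line area = 0.14 × 0.47, so 0.0658 mm².
Toolpath length = 246 cm³ / 0.0658 mm² = 246000 / 0.0658 = 3738601.8 mm.
Extrusion time = 3738601.8 / 152 = 24596.1 s.
24596.1 s = 6.83 hours.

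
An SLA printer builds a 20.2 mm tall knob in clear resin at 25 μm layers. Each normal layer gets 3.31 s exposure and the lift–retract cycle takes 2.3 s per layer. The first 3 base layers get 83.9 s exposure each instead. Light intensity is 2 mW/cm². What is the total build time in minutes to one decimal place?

Layer count = ceil(20.2 / 0.025) = 808.
Bottom layers = 3 × (83.9 + 2.3), so 258.6 s.
Remaining layers = 805 × (3.31 + 2.3), so 4516.05 s.
Sum: 258.6 + 4516.05 = 4774.65 s → 79.6 minutes.

79.6 minutes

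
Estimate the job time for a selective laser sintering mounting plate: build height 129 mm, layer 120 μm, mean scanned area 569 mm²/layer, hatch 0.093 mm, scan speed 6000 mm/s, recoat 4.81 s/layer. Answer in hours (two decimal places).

1.74 hours

Layer count = ceil(129 / 0.12) = 1075.
Per-layer scan distance = 569 / 0.093 = 6118.3 mm.
Scan time per layer: 6118.3 / 6000 → 1.0197 s.
Per-layer time = 1.0197 + 4.81 = 5.8297 s.
1075 layers × 5.8297 s/layer = 6266.9275 s, i.e. 1.74 hours.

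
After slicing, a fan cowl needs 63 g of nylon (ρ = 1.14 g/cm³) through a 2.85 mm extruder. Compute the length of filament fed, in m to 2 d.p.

Extruded volume: 63/1.14 = 55.2632 cm³ (55263.2 mm³).
Cross-section of 2.85 mm filament: π·(2.85/2)² = 6.3794 mm².
Length = 55263.2 / 6.3794 = 8662.76 mm = 8.66 m.

8.66 m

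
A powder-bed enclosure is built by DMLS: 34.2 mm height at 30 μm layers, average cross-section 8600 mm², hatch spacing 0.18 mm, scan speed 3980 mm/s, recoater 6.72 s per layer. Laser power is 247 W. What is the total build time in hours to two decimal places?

Layers = ⌈34.2/0.03⌉ = 1140.
Per-layer scan distance = 8600 / 0.18 = 47777.8 mm.
Laser time per layer = 47777.8 / 3980 = 12.0045 s.
Time per layer: 12.0045 + 6.72 → 18.7245 s.
Total: 1140 × 18.7245 s = 21345.93 s → 5.93 hours.

5.93 hours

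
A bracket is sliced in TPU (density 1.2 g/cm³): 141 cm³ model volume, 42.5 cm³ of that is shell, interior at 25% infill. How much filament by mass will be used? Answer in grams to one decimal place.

80.6 g

Infill region: 141 − 42.5 → 98.5 cm³.
Infill volume = 0.25 × 98.5 = 24.625 cm³.
Deposited volume = 42.5 + 24.625 = 67.125 cm³.
Mass: 67.125 × 1.2 → 80.55 g.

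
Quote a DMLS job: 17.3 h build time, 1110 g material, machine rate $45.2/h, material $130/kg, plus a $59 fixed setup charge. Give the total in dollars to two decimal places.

$985.26

Time charge = 45.2 × 17.3, so $781.96.
Material charge = 130 × 1110/1000 = $144.30.
Total = 781.96 + 144.30 + 59 = $985.26.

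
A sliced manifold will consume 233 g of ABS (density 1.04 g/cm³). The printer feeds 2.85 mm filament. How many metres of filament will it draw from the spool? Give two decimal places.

35.12 m

Extruded volume: 233/1.04 = 224.0385 cm³ (224038.5 mm³).
A = π r² = π × 1.425² = 6.3794 mm².
Length = 224038.5 / 6.3794 = 35119.06 mm = 35.12 m.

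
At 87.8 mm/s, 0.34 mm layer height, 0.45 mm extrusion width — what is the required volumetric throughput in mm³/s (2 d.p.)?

A: 0.34 × 0.45 → 0.153 mm².
Q = v·A = 87.8 × 0.153 = 13.43 mm³/s.

13.43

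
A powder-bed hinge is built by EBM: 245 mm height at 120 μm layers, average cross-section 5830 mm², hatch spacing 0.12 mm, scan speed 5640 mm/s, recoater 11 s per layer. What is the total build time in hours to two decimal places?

11.13 hours

Number of layers: 245 / 0.12 → 2042 (rounded up).
Scan path per layer: 5830 / 0.12 → 48583.3 mm.
Beam time per layer = 48583.3 / 5640, so 8.6141 s.
Time per layer = 8.6141 + 11 = 19.6141 s.
2042 layers × 19.6141 s/layer = 40051.9922 s, i.e. 11.13 hours.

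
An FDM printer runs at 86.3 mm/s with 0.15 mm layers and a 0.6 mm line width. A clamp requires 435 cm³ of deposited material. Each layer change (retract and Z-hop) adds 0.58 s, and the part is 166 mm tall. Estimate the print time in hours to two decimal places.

Extrusion cross-section: 0.15 × 0.6 → 0.09 mm².
Total extruded path = 435000/0.09 = 4833333.3 mm.
Extrusion time: 4833333.3 / 86.3 → 56006.2 s.
Layer count = ceil(166 / 0.15) = 1107.
Z-hop total: 1107 × 0.58 → 642.06 s.
Total = 56006.2 + 642.06 = 56648.26 s = 15.74 hours.

15.74 hours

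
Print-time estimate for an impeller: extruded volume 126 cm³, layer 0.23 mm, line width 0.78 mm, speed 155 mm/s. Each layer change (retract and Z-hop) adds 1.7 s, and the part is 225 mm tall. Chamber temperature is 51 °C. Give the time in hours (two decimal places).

1.72 hours

Extrusion cross-section = 0.23 × 0.78, so 0.1794 mm².
Total extruded path = 126000/0.1794 = 702341.1 mm.
Time extruding = 702341.1 / 155, so 4531.2 s.
Layers = ⌈225/0.23⌉ = 979.
Z-hop total = 979 × 1.7 = 1664.3 s.
Total = 4531.2 + 1664.3 = 6195.5 s = 1.72 hours.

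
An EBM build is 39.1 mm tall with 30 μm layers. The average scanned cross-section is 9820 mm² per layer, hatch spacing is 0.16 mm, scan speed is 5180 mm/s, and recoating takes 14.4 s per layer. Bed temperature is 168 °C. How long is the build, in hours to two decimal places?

9.51 hours

Number of layers: 39.1 / 0.03 → 1304 (rounded up).
Per-layer scan distance = 9820 / 0.16, so 61375 mm.
Beam time per layer = 61375 / 5180, so 11.8485 s.
Layer cycle = 11.8485 + 14.4 = 26.2485 s.
Build time = 1304 × 26.2485 = 34228.044 s = 9.51 hours.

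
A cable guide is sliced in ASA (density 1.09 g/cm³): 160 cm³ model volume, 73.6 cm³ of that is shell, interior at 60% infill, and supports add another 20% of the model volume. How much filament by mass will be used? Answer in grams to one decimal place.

171.6 g

Volume inside the shell = 160 − 73.6, so 86.4 cm³.
Infill volume: 0.60 × 86.4 → 51.84 cm³.
Support = 0.20 × 160, so 32 cm³.
Total printed volume = 73.6 + 51.84 + 32, so 157.44 cm³.
Mass: 157.44 × 1.09 → 171.6096 g.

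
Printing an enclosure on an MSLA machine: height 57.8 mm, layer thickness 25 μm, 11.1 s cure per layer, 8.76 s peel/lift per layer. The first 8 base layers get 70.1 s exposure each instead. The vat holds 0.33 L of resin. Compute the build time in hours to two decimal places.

12.89 hours

Number of layers: 57.8 / 0.025 → 2312 (rounded up).
Bottom layers: 8 × (70.1 + 8.76) → 630.88 s.
Regular layers: 2304 × (11.1 + 8.76) → 45757.44 s.
Total = 630.88 + 45757.44 = 46388.32 s = 12.89 hours.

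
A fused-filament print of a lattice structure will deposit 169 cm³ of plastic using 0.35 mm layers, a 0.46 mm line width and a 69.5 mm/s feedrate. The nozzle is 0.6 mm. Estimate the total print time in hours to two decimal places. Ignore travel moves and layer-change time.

4.20 hours

Line area = 0.35 × 0.46, so 0.161 mm².
Total extruded path = 169000/0.161 = 1049689.4 mm.
Extrusion time = 1049689.4 / 69.5, so 15103.4 s.
That's 15103.4 s → 4.20 hours.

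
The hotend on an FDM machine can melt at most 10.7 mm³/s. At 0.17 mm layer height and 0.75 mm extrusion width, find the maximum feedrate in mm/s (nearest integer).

Extrusion cross-section = 0.17 × 0.75 = 0.1275 mm².
Max speed = 10.7 / 0.1275 = 83.92 ≈ 84 mm/s.

84 mm/s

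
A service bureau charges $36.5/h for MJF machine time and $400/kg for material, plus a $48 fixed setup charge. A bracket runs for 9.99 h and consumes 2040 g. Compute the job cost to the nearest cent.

$1228.64

Machine cost = 36.5 × 9.99 = $364.635.
Material cost = 400 × 2040/1000 = $816.00.
Adding setup: 364.635 + 816.00 + 48 → 1228.635 ≈ $1228.64.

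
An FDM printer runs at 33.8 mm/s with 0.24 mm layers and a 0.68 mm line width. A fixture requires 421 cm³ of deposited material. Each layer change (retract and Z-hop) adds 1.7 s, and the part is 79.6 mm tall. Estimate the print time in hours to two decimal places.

21.36 hours

Extrusion cross-section: 0.24 × 0.68 → 0.1632 mm².
Toolpath length = 421 cm³ / 0.1632 mm² = 421000 / 0.1632 = 2579656.9 mm.
Time extruding: 2579656.9 / 33.8 → 76321.2 s.
Layer count = ceil(79.6 / 0.24) = 332.
Z-hop total = 332 × 1.7 = 564.4 s.
Total = 76321.2 + 564.4 = 76885.6 s = 21.36 hours.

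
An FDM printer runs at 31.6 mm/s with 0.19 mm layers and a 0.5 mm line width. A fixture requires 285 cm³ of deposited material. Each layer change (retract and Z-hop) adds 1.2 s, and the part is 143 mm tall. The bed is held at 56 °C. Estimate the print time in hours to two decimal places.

Bead cross-section = 0.19 × 0.5 = 0.095 mm².
Path length: 285000 mm³ / 0.095 mm² → 3000000 mm.
Print-move time: 3000000 / 31.6 → 94936.7 s.
Layers = ⌈143/0.19⌉ = 753.
Z-hop total = 753 × 1.2, so 903.6 s.
Altogether 94936.7 + 903.6 = 95840.3 s, i.e. 26.62 hours.

26.62 hours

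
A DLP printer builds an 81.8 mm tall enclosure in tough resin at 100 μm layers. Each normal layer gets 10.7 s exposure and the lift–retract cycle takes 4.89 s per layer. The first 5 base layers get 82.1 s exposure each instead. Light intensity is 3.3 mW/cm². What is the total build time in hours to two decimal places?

3.64 hours

Layer count = ceil(81.8 / 0.1) = 818.
Burn-in layers = 5 × (82.1 + 4.89) = 434.95 s.
Normal layers = 813 × (10.7 + 4.89), so 12674.67 s.
Sum: 434.95 + 12674.67 = 13109.62 s → 3.64 hours.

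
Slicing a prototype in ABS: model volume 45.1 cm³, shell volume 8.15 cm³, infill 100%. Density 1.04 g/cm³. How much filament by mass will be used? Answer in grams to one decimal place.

46.9 g

Volume inside the shell: 45.1 − 8.15 → 36.95 cm³.
Infill volume: 1.00 × 36.95 → 36.95 cm³.
Deposited volume = 8.15 + 36.95 = 45.1 cm³.
Mass = 45.1 × 1.04 = 46.904 g.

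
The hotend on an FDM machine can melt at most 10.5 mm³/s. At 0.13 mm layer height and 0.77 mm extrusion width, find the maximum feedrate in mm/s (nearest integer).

105 mm/s

Extrusion cross-section: 0.13 × 0.77 → 0.1001 mm².
v_max = Q/A = 10.5/0.1001 = 104.90 mm/s → 105 mm/s.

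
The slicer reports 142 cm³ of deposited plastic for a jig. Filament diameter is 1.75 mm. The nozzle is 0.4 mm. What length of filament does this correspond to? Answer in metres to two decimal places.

59.04 m

Cross-section of 1.75 mm filament: π·(1.75/2)² = 2.4053 mm².
Length = 142 cm³ / 2.4053 mm² = 142000 / 2.4053 = 59036.29 mm = 59.04 m.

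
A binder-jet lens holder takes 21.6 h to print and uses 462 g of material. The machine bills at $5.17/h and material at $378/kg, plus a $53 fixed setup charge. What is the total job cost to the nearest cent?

Machine cost = 5.17 × 21.6 = $111.672.
Material cost = 378 × 462/1000, so $174.636.
Total = 111.672 + 174.636 + 53 = 339.308 ≈ $339.31.

$339.31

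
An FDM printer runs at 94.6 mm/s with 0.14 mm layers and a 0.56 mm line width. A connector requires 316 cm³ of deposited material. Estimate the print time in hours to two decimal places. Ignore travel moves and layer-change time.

11.84 hours

Line area: 0.14 × 0.56 → 0.0784 mm².
Path length: 316000 mm³ / 0.0784 mm² → 4030612.2 mm.
Extrusion time = 4030612.2 / 94.6, so 42606.9 s.
That's 42606.9 s → 11.84 hours.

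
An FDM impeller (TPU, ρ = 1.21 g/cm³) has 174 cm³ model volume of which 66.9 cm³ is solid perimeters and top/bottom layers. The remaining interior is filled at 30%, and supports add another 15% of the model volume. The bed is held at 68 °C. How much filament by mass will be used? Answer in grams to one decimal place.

Infill region = 174 − 66.9 = 107.1 cm³.
Deposited infill: 0.30 × 107.1 → 32.13 cm³.
Support: 0.15 × 174 → 26.1 cm³.
Deposited volume = 66.9 + 32.13 + 26.1 = 125.13 cm³.
Mass: 125.13 × 1.21 → 151.4073 g.

151.4 g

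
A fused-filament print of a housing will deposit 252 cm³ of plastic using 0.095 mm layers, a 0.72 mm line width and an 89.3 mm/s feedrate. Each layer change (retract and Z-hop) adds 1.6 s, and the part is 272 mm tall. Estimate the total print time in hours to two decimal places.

12.73 hours

Bead cross-section = 0.095 × 0.72 = 0.0684 mm².
Total extruded path = 252000/0.0684 = 3684210.5 mm.
Time extruding: 3684210.5 / 89.3 → 41256.6 s.
Layers = ⌈272/0.095⌉ = 2864.
Layer-change overhead = 2864 × 1.6 = 4582.4 s.
Total = 41256.6 + 4582.4 = 45839 s = 12.73 hours.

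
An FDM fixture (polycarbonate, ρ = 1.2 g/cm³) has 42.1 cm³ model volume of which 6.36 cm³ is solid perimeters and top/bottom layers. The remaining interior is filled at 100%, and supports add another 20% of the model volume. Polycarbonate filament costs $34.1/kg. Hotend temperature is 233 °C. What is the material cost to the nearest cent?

$2.07

Volume inside the shell = 42.1 − 6.36, so 35.74 cm³.
Infill volume: 1.00 × 35.74 → 35.74 cm³.
Support = 0.20 × 42.1 = 8.42 cm³.
Total printed volume = 6.36 + 35.74 + 8.42, so 50.52 cm³.
Mass: 50.52 × 1.2 → 60.624 g.
Cost = 60.624 g / 1000 × $34.1/kg = $2.07.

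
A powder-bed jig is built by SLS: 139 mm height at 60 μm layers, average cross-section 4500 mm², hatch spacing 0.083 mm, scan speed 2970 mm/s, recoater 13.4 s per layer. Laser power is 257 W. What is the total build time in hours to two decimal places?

20.37 hours

Number of layers: 139 / 0.06 → 2317 (rounded up).
Scan path per layer = 4500 / 0.083 = 54216.9 mm.
Per-layer scan time = 54216.9 / 2970, so 18.2548 s.
Time per layer = 18.2548 + 13.4 = 31.6548 s.
Total: 2317 × 31.6548 s = 73344.1716 s → 20.37 hours.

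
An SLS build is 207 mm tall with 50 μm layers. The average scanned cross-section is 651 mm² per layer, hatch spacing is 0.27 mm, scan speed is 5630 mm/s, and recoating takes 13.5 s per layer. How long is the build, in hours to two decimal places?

16.02 hours

Number of layers: 207 / 0.05 → 4140 (rounded up).
Per-layer scan distance = 651 / 0.27, so 2411.1 mm.
Scan time per layer = 2411.1 / 5630 = 0.4283 s.
Time per layer = 0.4283 + 13.5 = 13.9283 s.
4140 layers × 13.9283 s/layer = 57663.162 s, i.e. 16.02 hours.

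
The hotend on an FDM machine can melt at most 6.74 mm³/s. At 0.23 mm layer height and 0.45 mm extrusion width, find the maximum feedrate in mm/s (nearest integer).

A: 0.23 × 0.45 → 0.1035 mm².
v_max = Q/A = 6.74/0.1035 = 65.12 mm/s → 65 mm/s.

65 mm/s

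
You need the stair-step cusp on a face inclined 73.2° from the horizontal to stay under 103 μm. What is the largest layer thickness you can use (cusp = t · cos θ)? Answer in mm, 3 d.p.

0.356 mm

Layer height = cusp / cos(73.2°) = 0.103 / 0.2890 = 0.356 mm.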